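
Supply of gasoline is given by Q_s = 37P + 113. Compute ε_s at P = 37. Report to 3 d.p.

0.924

At P = 37, Q_s = 1482.
dQ_s/dP = 37.
ε_s = (dQ_s/dP)(P/Q_s) = (37)(37/1482).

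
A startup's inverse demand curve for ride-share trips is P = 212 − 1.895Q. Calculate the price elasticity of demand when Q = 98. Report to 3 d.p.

At Q = 98, P = 212 − 1.895(98) = 26.29.
dP/dQ = −1.895, so dQ/dP = 1/(−1.895) = -0.528.
ε = (dQ/dP)(P/Q) = (-0.528)(26.29/98).

-0.142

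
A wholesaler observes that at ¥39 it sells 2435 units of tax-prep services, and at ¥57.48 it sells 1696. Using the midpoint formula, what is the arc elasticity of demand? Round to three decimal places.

ΔQ = 1696 − 2435 = -739; ΔP = 57.48 − 39 = 18.48.
Midpoints: P̄ = 48.24, Q̄ = 2065.5.
ε = (ΔQ/ΔP)(P̄/Q̄) = (-739/18.48)(48.24/2065.5).

-0.934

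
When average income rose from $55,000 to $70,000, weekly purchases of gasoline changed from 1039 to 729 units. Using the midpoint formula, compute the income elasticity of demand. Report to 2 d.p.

ΔQ = -310, ΔI = 15000. Midpoints: Ī = 62,500, Q̄ = 884.0.
ε_I = (ΔQ/ΔI)(Ī/Q̄) = (-310/15000)(62500/884.0).
ε_I < 0, so the good is inferior.

-1.46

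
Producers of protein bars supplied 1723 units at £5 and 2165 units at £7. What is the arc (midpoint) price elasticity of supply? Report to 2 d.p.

ΔQ = 2165 − 1723 = 442; ΔP = 7 − 5 = 2.
Midpoints: P̄ = 6.00, Q̄ = 1944.0.
ε_s = (ΔQ/ΔP)(P̄/Q̄) = (442/2)(6.00/1944.0).

0.68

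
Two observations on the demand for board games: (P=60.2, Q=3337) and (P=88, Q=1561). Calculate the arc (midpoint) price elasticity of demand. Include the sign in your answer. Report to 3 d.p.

-1.933

ΔQ = 1561 − 3337 = -1776; ΔP = 88 − 60.2 = 27.8.
Midpoints: P̄ = 74.10, Q̄ = 2449.0.
ε = (ΔQ/ΔP)(P̄/Q̄) = (-1776/27.8)(74.10/2449.0).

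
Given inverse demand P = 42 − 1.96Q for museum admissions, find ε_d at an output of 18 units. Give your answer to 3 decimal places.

-0.190

At Q = 18, P = 42 − 1.96(18) = 6.72.
dP/dQ = −1.96, so dQ/dP = 1/(−1.96) = -0.510.
ε = (dQ/dP)(P/Q) = (-0.510)(6.72/18).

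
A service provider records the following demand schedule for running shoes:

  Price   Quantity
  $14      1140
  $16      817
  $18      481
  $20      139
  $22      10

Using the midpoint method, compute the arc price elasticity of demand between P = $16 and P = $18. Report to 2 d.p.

At P = 16, Q = 817; at P = 18, Q = 481.
ΔQ = -336, ΔP = 2. Midpoints: P̄ = 17.00, Q̄ = 649.0.
ε = (ΔQ/ΔP)(P̄/Q̄) = (-336/2)(17.00/649.0).

-4.40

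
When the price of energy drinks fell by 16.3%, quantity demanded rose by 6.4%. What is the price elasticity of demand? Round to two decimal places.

-0.39

ε = %ΔQ / %ΔP = (6.4)/(-16.3) = -0.393.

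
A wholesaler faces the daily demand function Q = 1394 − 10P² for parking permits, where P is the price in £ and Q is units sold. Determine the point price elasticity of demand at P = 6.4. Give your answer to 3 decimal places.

-0.832

At P = 6.4, Q = 984.400.
dQ/dP = −20P = -128.
ε = (dQ/dP)(P/Q) = (-128)(6.4/984.400).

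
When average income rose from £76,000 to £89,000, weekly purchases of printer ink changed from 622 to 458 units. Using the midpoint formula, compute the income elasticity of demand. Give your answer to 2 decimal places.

-1.93

ΔQ = -164, ΔI = 13000. Midpoints: Ī = 82,500, Q̄ = 540.0.
ε_I = (ΔQ/ΔI)(Ī/Q̄) = (-164/13000)(82500/540.0).
ε_I < 0, so the good is inferior.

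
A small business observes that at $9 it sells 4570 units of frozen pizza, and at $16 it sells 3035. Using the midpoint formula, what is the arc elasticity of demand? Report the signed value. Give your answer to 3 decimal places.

ΔQ = 3035 − 4570 = -1535; ΔP = 16 − 9 = 7.
Midpoints: P̄ = 12.50, Q̄ = 3802.5.
ε = (ΔQ/ΔP)(P̄/Q̄) = (-1535/7)(12.50/3802.5).

-0.721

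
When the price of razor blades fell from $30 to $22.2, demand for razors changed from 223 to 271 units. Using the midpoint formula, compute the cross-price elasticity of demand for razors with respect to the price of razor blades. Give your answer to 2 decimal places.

ΔQ_x = 271 − 223 = 48; ΔP_y = 22.2 − 30 = -7.8.
Midpoints: P̄_y = 26.10, Q̄_x = 247.0.
ε_xy = (ΔQ_x/ΔP_y)(P̄_y/Q̄_x) = (48/-7.8)(26.10/247.0).

-0.65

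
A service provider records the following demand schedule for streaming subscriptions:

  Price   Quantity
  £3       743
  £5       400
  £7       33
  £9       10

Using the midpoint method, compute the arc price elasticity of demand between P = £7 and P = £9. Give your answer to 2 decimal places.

At P = 7, Q = 33; at P = 9, Q = 10.
ΔQ = -23, ΔP = 2. Midpoints: P̄ = 8.00, Q̄ = 21.5.
ε = (ΔQ/ΔP)(P̄/Q̄) = (-23/2)(8.00/21.5).

-4.28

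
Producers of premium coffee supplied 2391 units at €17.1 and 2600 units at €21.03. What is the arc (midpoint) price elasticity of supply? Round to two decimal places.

0.41

ΔQ = 2600 − 2391 = 209; ΔP = 21.03 − 17.1 = 3.93.
Midpoints: P̄ = 19.07, Q̄ = 2495.5.
ε_s = (ΔQ/ΔP)(P̄/Q̄) = (209/3.93)(19.07/2495.5).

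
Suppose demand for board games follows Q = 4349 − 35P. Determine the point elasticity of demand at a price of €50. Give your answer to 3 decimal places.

-0.673

At P = 50, Q = 2599.
dQ/dP = −35.
ε = (dQ/dP)(P/Q) = (-35)(50/2599).
|ε| < 1, so demand is inelastic at this price.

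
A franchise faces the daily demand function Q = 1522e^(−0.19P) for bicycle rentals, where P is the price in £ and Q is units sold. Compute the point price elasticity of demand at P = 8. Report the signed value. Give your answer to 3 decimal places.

At P = 8, Q = 332.879.
dQ/dP = −0.19·1522e^(−0.19P) = −0.19Q = -63.247.
ε = (dQ/dP)(P/Q) = (-63.247)(8/332.879).

-1.520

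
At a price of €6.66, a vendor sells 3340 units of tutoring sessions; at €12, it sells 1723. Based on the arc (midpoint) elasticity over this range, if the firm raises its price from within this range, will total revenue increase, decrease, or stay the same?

Arc ε = (-1617/5.34)(9.33/2531.5) ≈ -1.116.
|ε| = 1.12 > 1, so demand is elastic. A price rise therefore reduces total revenue.

decrease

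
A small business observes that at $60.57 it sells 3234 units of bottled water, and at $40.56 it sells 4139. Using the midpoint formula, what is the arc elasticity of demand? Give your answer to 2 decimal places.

-0.62

ΔQ = 4139 − 3234 = 905; ΔP = 40.56 − 60.57 = -20.01.
Midpoints: P̄ = 50.56, Q̄ = 3686.5.
ε = (ΔQ/ΔP)(P̄/Q̄) = (905/-20.01)(50.56/3686.5).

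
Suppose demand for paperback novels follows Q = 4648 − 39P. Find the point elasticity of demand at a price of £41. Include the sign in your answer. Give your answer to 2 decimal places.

-0.52

At P = 41, Q = 3049.
dQ/dP = −39.
ε = (dQ/dP)(P/Q) = (-39)(41/3049).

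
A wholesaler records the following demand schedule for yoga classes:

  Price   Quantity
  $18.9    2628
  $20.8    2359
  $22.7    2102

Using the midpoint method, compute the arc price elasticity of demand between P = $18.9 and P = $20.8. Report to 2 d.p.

At P = 18.9, Q = 2628; at P = 20.8, Q = 2359.
ΔQ = -269, ΔP = 1.9. Midpoints: P̄ = 19.85, Q̄ = 2493.5.
ε = (ΔQ/ΔP)(P̄/Q̄) = (-269/1.9)(19.85/2493.5).

-1.13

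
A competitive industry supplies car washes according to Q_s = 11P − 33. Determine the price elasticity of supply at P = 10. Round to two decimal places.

At P = 10, Q_s = 77.
dQ_s/dP = 11.
ε_s = (dQ_s/dP)(P/Q_s) = (11)(10/77).

1.43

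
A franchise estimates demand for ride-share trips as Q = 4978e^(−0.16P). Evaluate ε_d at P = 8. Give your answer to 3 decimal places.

At P = 8, Q = 1384.070.
dQ/dP = −0.16·4978e^(−0.16P) = −0.16Q = -221.451.
ε = (dQ/dP)(P/Q) = (-221.451)(8/1384.070).
|ε| > 1, so demand is elastic at this price.

-1.280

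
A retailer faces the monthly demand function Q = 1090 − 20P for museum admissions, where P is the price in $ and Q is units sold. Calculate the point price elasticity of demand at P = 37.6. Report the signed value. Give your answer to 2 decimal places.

-2.22

At P = 37.6, Q = 338.
dQ/dP = −20.
ε = (dQ/dP)(P/Q) = (-20)(37.6/338).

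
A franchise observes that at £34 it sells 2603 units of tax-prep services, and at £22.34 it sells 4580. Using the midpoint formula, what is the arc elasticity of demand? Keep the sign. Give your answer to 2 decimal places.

-1.33

ΔQ = 4580 − 2603 = 1977; ΔP = 22.34 − 34 = -11.66.
Midpoints: P̄ = 28.17, Q̄ = 3591.5.
ε = (ΔQ/ΔP)(P̄/Q̄) = (1977/-11.66)(28.17/3591.5).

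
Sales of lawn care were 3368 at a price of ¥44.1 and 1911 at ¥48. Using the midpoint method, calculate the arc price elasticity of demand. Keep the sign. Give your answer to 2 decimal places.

ΔQ = 1911 − 3368 = -1457; ΔP = 48 − 44.1 = 3.9.
Midpoints: P̄ = 46.05, Q̄ = 2639.5.
ε = (ΔQ/ΔP)(P̄/Q̄) = (-1457/3.9)(46.05/2639.5).

-6.52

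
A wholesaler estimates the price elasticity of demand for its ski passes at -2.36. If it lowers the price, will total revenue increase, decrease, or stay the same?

|ε| = 2.36 > 1, so demand is elastic. A price cut therefore raises total revenue.

increase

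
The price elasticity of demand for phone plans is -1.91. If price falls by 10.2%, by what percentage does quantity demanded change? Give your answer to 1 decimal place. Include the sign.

%ΔQ ≈ ε × %ΔP = (-1.91)(-10.2%) = 19.48%.

19.5%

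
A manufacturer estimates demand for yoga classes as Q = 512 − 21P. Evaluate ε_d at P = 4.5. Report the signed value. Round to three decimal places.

-0.226

At P = 4.5, Q = 417.500.
dQ/dP = −21.
ε = (dQ/dP)(P/Q) = (-21)(4.5/417.500).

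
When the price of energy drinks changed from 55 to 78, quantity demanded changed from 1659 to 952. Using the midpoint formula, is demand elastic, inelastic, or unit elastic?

elastic

Arc ε ≈ -1.566.
|ε| = 1.57 > 1.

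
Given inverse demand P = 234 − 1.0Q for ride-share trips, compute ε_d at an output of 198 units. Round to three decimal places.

At Q = 198, P = 234 − 1.0(198) = 36.00.
dP/dQ = −1.0, so dQ/dP = 1/(−1.0) = -1.000.
ε = (dQ/dP)(P/Q) = (-1.000)(36.00/198).

-0.182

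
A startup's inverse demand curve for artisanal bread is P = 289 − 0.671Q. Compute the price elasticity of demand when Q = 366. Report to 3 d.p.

-0.177

At Q = 366, P = 289 − 0.671(366) = 43.41.
dP/dQ = −0.671, so dQ/dP = 1/(−0.671) = -1.490.
ε = (dQ/dP)(P/Q) = (-1.490)(43.41/366).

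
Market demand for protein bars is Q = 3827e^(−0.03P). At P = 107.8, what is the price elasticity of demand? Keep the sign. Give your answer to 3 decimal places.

-3.234

At P = 107.8, Q = 150.782.
dQ/dP = −0.03·3827e^(−0.03P) = −0.03Q = -4.523.
ε = (dQ/dP)(P/Q) = (-4.523)(107.8/150.782).
|ε| > 1, so demand is elastic at this price.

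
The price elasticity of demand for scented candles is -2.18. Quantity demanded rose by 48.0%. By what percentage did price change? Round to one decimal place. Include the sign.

%ΔP ≈ %ΔQ / ε = (48.0%)/(-2.18) = -22.02%.

-22.0%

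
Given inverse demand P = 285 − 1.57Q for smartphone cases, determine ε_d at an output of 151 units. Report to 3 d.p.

At Q = 151, P = 285 − 1.57(151) = 47.93.
dP/dQ = −1.57, so dQ/dP = 1/(−1.57) = -0.637.
ε = (dQ/dP)(P/Q) = (-0.637)(47.93/151).

-0.202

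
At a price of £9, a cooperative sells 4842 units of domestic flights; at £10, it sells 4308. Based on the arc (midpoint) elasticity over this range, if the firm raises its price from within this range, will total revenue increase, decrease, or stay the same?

decrease

Arc ε = (-534/1)(9.50/4575.0) ≈ -1.109.
|ε| = 1.11 > 1, so demand is elastic. A price rise therefore reduces total revenue.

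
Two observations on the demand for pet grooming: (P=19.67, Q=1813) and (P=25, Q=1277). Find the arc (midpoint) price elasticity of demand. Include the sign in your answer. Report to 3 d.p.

ΔQ = 1277 − 1813 = -536; ΔP = 25 − 19.67 = 5.33.
Midpoints: P̄ = 22.34, Q̄ = 1545.0.
ε = (ΔQ/ΔP)(P̄/Q̄) = (-536/5.33)(22.34/1545.0).

-1.454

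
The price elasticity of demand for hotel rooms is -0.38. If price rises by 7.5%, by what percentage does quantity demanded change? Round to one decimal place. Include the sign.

-2.9%

%ΔQ ≈ ε × %ΔP = (-0.38)(7.5%) = -2.85%.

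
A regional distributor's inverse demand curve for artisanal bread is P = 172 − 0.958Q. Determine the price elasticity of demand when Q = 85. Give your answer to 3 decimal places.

At Q = 85, P = 172 − 0.958(85) = 90.57.
dP/dQ = −0.958, so dQ/dP = 1/(−0.958) = -1.044.
ε = (dQ/dP)(P/Q) = (-1.044)(90.57/85).

-1.112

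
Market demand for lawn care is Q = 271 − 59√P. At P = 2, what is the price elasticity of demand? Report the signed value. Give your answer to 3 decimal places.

At P = 2, Q = 187.561.
dQ/dP = −59/(2√P) = -20.860.
ε = (dQ/dP)(P/Q) = (-20.860)(2/187.561).

-0.222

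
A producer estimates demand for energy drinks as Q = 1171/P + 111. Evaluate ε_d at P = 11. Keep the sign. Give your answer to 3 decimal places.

At P = 11, Q = 217.455.
dQ/dP = −1171/P² = -9.678.
ε = (dQ/dP)(P/Q) = (-9.678)(11/217.455).
|ε| < 1, so demand is inelastic at this price.

-0.490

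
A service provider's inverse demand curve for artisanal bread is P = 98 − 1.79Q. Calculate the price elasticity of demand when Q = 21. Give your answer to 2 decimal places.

-1.61

At Q = 21, P = 98 − 1.79(21) = 60.41.
dP/dQ = −1.79, so dQ/dP = 1/(−1.79) = -0.559.
ε = (dQ/dP)(P/Q) = (-0.559)(60.41/21).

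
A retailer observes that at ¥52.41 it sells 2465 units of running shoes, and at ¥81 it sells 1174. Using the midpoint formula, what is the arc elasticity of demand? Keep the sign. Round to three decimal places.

-1.655

ΔQ = 1174 − 2465 = -1291; ΔP = 81 − 52.41 = 28.59.
Midpoints: P̄ = 66.70, Q̄ = 1819.5.
ε = (ΔQ/ΔP)(P̄/Q̄) = (-1291/28.59)(66.70/1819.5).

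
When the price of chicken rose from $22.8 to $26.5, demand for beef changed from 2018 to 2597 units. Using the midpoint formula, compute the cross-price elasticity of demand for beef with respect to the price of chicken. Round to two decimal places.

1.67

ΔQ_x = 2597 − 2018 = 579; ΔP_y = 26.5 − 22.8 = 3.7.
Midpoints: P̄_y = 24.65, Q̄_x = 2307.5.
ε_xy = (ΔQ_x/ΔP_y)(P̄_y/Q̄_x) = (579/3.7)(24.65/2307.5).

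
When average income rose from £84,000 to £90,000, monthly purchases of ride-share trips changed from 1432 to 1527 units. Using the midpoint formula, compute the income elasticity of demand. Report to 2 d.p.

0.93

ΔQ = 95, ΔI = 6000. Midpoints: Ī = 87,000, Q̄ = 1479.5.
ε_I = (ΔQ/ΔI)(Ī/Q̄) = (95/6000)(87000/1479.5).
ε_I > 0, so the good is normal.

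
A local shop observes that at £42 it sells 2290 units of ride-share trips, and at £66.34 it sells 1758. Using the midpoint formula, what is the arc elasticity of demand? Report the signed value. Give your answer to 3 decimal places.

ΔQ = 1758 − 2290 = -532; ΔP = 66.34 − 42 = 24.34.
Midpoints: P̄ = 54.17, Q̄ = 2024.0.
ε = (ΔQ/ΔP)(P̄/Q̄) = (-532/24.34)(54.17/2024.0).

-0.585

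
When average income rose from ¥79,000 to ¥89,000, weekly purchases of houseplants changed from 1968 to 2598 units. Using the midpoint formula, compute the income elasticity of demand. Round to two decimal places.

ΔQ = 630, ΔI = 10000. Midpoints: Ī = 84,000, Q̄ = 2283.0.
ε_I = (ΔQ/ΔI)(Ī/Q̄) = (630/10000)(84000/2283.0).
ε_I > 0, so the good is normal.

2.32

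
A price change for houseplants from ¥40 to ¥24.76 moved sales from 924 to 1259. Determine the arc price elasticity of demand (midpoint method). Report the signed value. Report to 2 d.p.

ΔQ = 1259 − 924 = 335; ΔP = 24.76 − 40 = -15.24.
Midpoints: P̄ = 32.38, Q̄ = 1091.5.
ε = (ΔQ/ΔP)(P̄/Q̄) = (335/-15.24)(32.38/1091.5).

-0.65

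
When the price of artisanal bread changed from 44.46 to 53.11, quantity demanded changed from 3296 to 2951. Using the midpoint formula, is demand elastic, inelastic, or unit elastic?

Arc ε ≈ -0.623.
|ε| = 0.62 < 1.

inelastic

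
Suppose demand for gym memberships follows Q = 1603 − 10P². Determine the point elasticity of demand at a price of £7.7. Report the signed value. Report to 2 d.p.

At P = 7.7, Q = 1010.100.
dQ/dP = −20P = -154.
ε = (dQ/dP)(P/Q) = (-154)(7.7/1010.100).
|ε| > 1, so demand is elastic at this price.

-1.17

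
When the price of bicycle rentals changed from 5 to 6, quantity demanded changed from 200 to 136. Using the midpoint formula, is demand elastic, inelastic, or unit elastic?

Arc ε ≈ -2.095.
|ε| = 2.10 > 1.

elastic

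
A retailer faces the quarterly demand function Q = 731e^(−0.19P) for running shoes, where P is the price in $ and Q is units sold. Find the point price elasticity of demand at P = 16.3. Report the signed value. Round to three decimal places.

-3.097

At P = 16.3, Q = 33.030.
dQ/dP = −0.19·731e^(−0.19P) = −0.19Q = -6.276.
ε = (dQ/dP)(P/Q) = (-6.276)(16.3/33.030).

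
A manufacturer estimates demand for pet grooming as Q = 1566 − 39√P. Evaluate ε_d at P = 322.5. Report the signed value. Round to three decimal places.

At P = 322.5, Q = 865.627.
dQ/dP = −39/(2√P) = -1.086.
ε = (dQ/dP)(P/Q) = (-1.086)(322.5/865.627).

-0.405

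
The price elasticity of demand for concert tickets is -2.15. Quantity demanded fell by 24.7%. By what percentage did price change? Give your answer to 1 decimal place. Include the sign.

11.5%

%ΔP ≈ %ΔQ / ε = (-24.7%)/(-2.15) = 11.49%.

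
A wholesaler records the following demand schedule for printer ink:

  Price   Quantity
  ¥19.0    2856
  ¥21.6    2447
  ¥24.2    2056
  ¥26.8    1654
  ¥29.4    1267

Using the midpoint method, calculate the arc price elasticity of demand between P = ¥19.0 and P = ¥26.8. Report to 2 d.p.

-1.56

At P = 19.0, Q = 2856; at P = 26.8, Q = 1654.
ΔQ = -1202, ΔP = 7.8. Midpoints: P̄ = 22.90, Q̄ = 2255.0.
ε = (ΔQ/ΔP)(P̄/Q̄) = (-1202/7.8)(22.90/2255.0).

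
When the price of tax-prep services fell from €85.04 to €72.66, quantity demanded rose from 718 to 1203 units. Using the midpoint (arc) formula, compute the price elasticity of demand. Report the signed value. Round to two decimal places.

-3.22

ΔQ = 1203 − 718 = 485; ΔP = 72.66 − 85.04 = -12.38.
Midpoints: P̄ = 78.85, Q̄ = 960.5.
ε = (ΔQ/ΔP)(P̄/Q̄) = (485/-12.38)(78.85/960.5).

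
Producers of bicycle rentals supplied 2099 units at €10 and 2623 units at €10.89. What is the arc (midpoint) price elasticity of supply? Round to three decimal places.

ΔQ = 2623 − 2099 = 524; ΔP = 10.89 − 10 = 0.89.
Midpoints: P̄ = 10.45, Q̄ = 2361.0.
ε_s = (ΔQ/ΔP)(P̄/Q̄) = (524/0.89)(10.45/2361.0).

2.605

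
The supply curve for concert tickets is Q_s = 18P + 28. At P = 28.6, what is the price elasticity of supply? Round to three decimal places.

0.948

At P = 28.6, Q_s = 542.80.
dQ_s/dP = 18.
ε_s = (dQ_s/dP)(P/Q_s) = (18)(28.6/542.80).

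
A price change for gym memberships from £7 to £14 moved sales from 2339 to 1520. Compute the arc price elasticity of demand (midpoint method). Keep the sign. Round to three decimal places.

ΔQ = 1520 − 2339 = -819; ΔP = 14 − 7 = 7.
Midpoints: P̄ = 10.50, Q̄ = 1929.5.
ε = (ΔQ/ΔP)(P̄/Q̄) = (-819/7)(10.50/1929.5).

-0.637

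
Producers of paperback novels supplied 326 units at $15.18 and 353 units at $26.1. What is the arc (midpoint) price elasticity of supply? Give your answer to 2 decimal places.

ΔQ = 353 − 326 = 27; ΔP = 26.1 − 15.18 = 10.92.
Midpoints: P̄ = 20.64, Q̄ = 339.5.
ε_s = (ΔQ/ΔP)(P̄/Q̄) = (27/10.92)(20.64/339.5).

0.15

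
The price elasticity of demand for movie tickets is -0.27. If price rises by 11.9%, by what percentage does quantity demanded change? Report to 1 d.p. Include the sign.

%ΔQ ≈ ε × %ΔP = (-0.27)(11.9%) = -3.21%.

-3.2%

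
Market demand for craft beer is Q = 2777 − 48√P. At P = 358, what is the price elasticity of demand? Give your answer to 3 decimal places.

-0.243

At P = 358, Q = 1868.797.
dQ/dP = −48/(2√P) = -1.268.
ε = (dQ/dP)(P/Q) = (-1.268)(358/1868.797).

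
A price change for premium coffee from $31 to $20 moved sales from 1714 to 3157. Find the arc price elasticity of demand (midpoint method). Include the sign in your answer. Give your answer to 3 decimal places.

-1.373

ΔQ = 3157 − 1714 = 1443; ΔP = 20 − 31 = -11.
Midpoints: P̄ = 25.50, Q̄ = 2435.5.
ε = (ΔQ/ΔP)(P̄/Q̄) = (1443/-11)(25.50/2435.5).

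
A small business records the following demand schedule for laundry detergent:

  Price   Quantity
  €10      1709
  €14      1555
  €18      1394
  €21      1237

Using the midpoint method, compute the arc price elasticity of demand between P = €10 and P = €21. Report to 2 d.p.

At P = 10, Q = 1709; at P = 21, Q = 1237.
ΔQ = -472, ΔP = 11. Midpoints: P̄ = 15.50, Q̄ = 1473.0.
ε = (ΔQ/ΔP)(P̄/Q̄) = (-472/11)(15.50/1473.0).

-0.45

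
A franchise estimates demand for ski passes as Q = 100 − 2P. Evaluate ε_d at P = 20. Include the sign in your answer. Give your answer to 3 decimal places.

-0.667

At P = 20, Q = 60.
dQ/dP = −2.
ε = (dQ/dP)(P/Q) = (-2)(20/60).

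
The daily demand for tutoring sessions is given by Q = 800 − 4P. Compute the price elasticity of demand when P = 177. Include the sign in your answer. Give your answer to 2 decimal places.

At P = 177, Q = 92.
dQ/dP = −4.
ε = (dQ/dP)(P/Q) = (-4)(177/92).

-7.70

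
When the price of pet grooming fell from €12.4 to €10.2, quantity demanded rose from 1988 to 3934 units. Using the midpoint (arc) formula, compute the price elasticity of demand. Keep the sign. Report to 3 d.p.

ΔQ = 3934 − 1988 = 1946; ΔP = 10.2 − 12.4 = -2.2.
Midpoints: P̄ = 11.30, Q̄ = 2961.0.
ε = (ΔQ/ΔP)(P̄/Q̄) = (1946/-2.2)(11.30/2961.0).

-3.376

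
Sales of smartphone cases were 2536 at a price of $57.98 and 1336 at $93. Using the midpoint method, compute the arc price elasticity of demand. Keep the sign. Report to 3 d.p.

-1.336

ΔQ = 1336 − 2536 = -1200; ΔP = 93 − 57.98 = 35.02.
Midpoints: P̄ = 75.49, Q̄ = 1936.0.
ε = (ΔQ/ΔP)(P̄/Q̄) = (-1200/35.02)(75.49/1936.0).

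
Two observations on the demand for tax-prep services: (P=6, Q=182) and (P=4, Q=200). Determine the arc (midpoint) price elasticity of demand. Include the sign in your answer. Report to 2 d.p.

ΔQ = 200 − 182 = 18; ΔP = 4 − 6 = -2.
Midpoints: P̄ = 5.00, Q̄ = 191.0.
ε = (ΔQ/ΔP)(P̄/Q̄) = (18/-2)(5.00/191.0).

-0.24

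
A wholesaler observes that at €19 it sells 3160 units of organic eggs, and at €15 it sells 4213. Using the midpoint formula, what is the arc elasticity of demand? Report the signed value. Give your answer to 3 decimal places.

ΔQ = 4213 − 3160 = 1053; ΔP = 15 − 19 = -4.
Midpoints: P̄ = 17.00, Q̄ = 3686.5.
ε = (ΔQ/ΔP)(P̄/Q̄) = (1053/-4)(17.00/3686.5).

-1.214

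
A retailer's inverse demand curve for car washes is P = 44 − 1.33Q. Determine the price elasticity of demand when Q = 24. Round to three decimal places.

At Q = 24, P = 44 − 1.33(24) = 12.08.
dP/dQ = −1.33, so dQ/dP = 1/(−1.33) = -0.752.
ε = (dQ/dP)(P/Q) = (-0.752)(12.08/24).

-0.378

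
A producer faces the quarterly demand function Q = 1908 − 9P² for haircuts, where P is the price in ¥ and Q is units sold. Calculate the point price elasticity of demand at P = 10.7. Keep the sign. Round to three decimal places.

-2.348

At P = 10.7, Q = 877.590.
dQ/dP = −18P = -192.600.
ε = (dQ/dP)(P/Q) = (-192.600)(10.7/877.590).
|ε| > 1, so demand is elastic at this price.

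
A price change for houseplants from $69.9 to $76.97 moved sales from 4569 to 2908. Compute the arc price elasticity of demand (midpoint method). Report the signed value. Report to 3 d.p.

-4.615

ΔQ = 2908 − 4569 = -1661; ΔP = 76.97 − 69.9 = 7.07.
Midpoints: P̄ = 73.44, Q̄ = 3738.5.
ε = (ΔQ/ΔP)(P̄/Q̄) = (-1661/7.07)(73.44/3738.5).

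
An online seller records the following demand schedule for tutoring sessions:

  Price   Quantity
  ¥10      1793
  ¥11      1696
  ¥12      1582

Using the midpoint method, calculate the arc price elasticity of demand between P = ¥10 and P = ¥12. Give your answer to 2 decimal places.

At P = 10, Q = 1793; at P = 12, Q = 1582.
ΔQ = -211, ΔP = 2. Midpoints: P̄ = 11.00, Q̄ = 1687.5.
ε = (ΔQ/ΔP)(P̄/Q̄) = (-211/2)(11.00/1687.5).

-0.69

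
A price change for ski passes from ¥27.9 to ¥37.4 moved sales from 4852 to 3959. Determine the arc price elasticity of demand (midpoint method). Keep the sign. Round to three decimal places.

-0.697

ΔQ = 3959 − 4852 = -893; ΔP = 37.4 − 27.9 = 9.5.
Midpoints: P̄ = 32.65, Q̄ = 4405.5.
ε = (ΔQ/ΔP)(P̄/Q̄) = (-893/9.5)(32.65/4405.5).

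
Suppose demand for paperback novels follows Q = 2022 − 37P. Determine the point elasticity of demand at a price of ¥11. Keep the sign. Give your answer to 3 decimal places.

At P = 11, Q = 1615.
dQ/dP = −37.
ε = (dQ/dP)(P/Q) = (-37)(11/1615).
|ε| < 1, so demand is inelastic at this price.

-0.252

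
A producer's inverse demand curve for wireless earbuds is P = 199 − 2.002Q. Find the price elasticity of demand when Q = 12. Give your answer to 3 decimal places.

At Q = 12, P = 199 − 2.002(12) = 174.98.
dP/dQ = −2.002, so dQ/dP = 1/(−2.002) = -0.500.
ε = (dQ/dP)(P/Q) = (-0.500)(174.98/12).

-7.283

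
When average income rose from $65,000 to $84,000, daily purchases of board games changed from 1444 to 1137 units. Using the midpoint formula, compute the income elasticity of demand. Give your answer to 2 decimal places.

-0.93

ΔQ = -307, ΔI = 19000. Midpoints: Ī = 74,500, Q̄ = 1290.5.
ε_I = (ΔQ/ΔI)(Ī/Q̄) = (-307/19000)(74500/1290.5).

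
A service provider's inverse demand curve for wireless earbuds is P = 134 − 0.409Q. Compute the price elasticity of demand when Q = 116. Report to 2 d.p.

At Q = 116, P = 134 − 0.409(116) = 86.56.
dP/dQ = −0.409, so dQ/dP = 1/(−0.409) = -2.445.
ε = (dQ/dP)(P/Q) = (-2.445)(86.56/116).

-1.82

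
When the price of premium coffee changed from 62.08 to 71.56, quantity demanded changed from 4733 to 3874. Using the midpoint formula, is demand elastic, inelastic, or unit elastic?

Arc ε ≈ -1.407.
|ε| = 1.41 > 1.

elastic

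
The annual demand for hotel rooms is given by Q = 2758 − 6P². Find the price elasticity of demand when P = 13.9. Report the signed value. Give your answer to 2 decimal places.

At P = 13.9, Q = 1598.740.
dQ/dP = −12P = -166.800.
ε = (dQ/dP)(P/Q) = (-166.800)(13.9/1598.740).

-1.45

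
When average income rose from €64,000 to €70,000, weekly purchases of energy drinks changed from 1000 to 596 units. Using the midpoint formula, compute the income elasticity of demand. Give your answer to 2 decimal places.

ΔQ = -404, ΔI = 6000. Midpoints: Ī = 67,000, Q̄ = 798.0.
ε_I = (ΔQ/ΔI)(Ī/Q̄) = (-404/6000)(67000/798.0).
ε_I < 0, so the good is inferior.

-5.65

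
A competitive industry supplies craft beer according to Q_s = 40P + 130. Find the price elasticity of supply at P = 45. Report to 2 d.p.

At P = 45, Q_s = 1930.
dQ_s/dP = 40.
ε_s = (dQ_s/dP)(P/Q_s) = (40)(45/1930).

0.93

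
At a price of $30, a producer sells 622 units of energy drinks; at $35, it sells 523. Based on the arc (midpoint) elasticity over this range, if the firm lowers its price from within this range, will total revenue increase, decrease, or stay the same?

increase

Arc ε = (-99/5)(32.50/572.5) ≈ -1.124.
|ε| = 1.12 > 1, so demand is elastic. A price cut therefore raises total revenue.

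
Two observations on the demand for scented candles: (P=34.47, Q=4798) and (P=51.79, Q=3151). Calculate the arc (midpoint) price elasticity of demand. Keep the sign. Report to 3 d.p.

-1.032

ΔQ = 3151 − 4798 = -1647; ΔP = 51.79 − 34.47 = 17.32.
Midpoints: P̄ = 43.13, Q̄ = 3974.5.
ε = (ΔQ/ΔP)(P̄/Q̄) = (-1647/17.32)(43.13/3974.5).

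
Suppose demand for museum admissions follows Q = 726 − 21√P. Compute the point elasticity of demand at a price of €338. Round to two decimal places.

At P = 338, Q = 339.920.
dQ/dP = −21/(2√P) = -0.571.
ε = (dQ/dP)(P/Q) = (-0.571)(338/339.920).

-0.57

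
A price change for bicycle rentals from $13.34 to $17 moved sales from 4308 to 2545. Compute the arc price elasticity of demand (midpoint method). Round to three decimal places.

ΔQ = 2545 − 4308 = -1763; ΔP = 17 − 13.34 = 3.66.
Midpoints: P̄ = 15.17, Q̄ = 3426.5.
ε = (ΔQ/ΔP)(P̄/Q̄) = (-1763/3.66)(15.17/3426.5).

-2.133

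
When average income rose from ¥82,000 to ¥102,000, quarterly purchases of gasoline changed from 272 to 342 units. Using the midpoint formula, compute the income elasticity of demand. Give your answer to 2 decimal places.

ΔQ = 70, ΔI = 20000. Midpoints: Ī = 92,000, Q̄ = 307.0.
ε_I = (ΔQ/ΔI)(Ī/Q̄) = (70/20000)(92000/307.0).
ε_I > 0, so the good is normal.

1.05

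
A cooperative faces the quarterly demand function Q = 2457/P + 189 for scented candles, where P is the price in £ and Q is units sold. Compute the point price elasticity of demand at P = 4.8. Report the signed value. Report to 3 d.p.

-0.730

At P = 4.8, Q = 700.875.
dQ/dP = −2457/P² = -106.641.
ε = (dQ/dP)(P/Q) = (-106.641)(4.8/700.875).
|ε| < 1, so demand is inelastic at this price.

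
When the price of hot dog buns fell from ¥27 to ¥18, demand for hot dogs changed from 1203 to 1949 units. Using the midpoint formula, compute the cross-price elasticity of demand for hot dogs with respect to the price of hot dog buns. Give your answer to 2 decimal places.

-1.18

ΔQ_x = 1949 − 1203 = 746; ΔP_y = 18 − 27 = -9.
Midpoints: P̄_y = 22.50, Q̄_x = 1576.0.
ε_xy = (ΔQ_x/ΔP_y)(P̄_y/Q̄_x) = (746/-9)(22.50/1576.0).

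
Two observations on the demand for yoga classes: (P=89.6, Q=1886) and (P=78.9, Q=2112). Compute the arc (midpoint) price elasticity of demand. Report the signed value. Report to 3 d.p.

ΔQ = 2112 − 1886 = 226; ΔP = 78.9 − 89.6 = -10.7.
Midpoints: P̄ = 84.25, Q̄ = 1999.0.
ε = (ΔQ/ΔP)(P̄/Q̄) = (226/-10.7)(84.25/1999.0).

-0.890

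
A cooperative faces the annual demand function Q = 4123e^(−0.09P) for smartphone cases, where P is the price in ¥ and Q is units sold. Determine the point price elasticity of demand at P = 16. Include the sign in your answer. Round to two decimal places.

At P = 16, Q = 976.853.
dQ/dP = −0.09·4123e^(−0.09P) = −0.09Q = -87.917.
ε = (dQ/dP)(P/Q) = (-87.917)(16/976.853).
|ε| > 1, so demand is elastic at this price.

-1.44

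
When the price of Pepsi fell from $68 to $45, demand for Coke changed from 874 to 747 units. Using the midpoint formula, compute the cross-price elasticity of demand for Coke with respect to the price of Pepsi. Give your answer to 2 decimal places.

0.38

ΔQ_x = 747 − 874 = -127; ΔP_y = 45 − 68 = -23.
Midpoints: P̄_y = 56.50, Q̄_x = 810.5.
ε_xy = (ΔQ_x/ΔP_y)(P̄_y/Q̄_x) = (-127/-23)(56.50/810.5).
ε_xy > 0, so the goods are substitutes.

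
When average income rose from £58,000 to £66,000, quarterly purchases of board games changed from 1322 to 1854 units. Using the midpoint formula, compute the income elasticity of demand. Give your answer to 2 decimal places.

2.60

ΔQ = 532, ΔI = 8000. Midpoints: Ī = 62,000, Q̄ = 1588.0.
ε_I = (ΔQ/ΔI)(Ī/Q̄) = (532/8000)(62000/1588.0).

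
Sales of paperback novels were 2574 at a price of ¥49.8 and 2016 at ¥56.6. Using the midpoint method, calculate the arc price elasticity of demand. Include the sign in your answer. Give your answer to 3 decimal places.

-1.902

ΔQ = 2016 − 2574 = -558; ΔP = 56.6 − 49.8 = 6.8.
Midpoints: P̄ = 53.20, Q̄ = 2295.0.
ε = (ΔQ/ΔP)(P̄/Q̄) = (-558/6.8)(53.20/2295.0).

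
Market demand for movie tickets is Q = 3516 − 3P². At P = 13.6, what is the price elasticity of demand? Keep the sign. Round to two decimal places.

-0.37

At P = 13.6, Q = 2961.120.
dQ/dP = −6P = -81.600.
ε = (dQ/dP)(P/Q) = (-81.600)(13.6/2961.120).
|ε| < 1, so demand is inelastic at this price.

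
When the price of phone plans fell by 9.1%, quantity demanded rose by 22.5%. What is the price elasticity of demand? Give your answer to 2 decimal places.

ε = %ΔQ / %ΔP = (22.5)/(-9.1) = -2.473.

-2.47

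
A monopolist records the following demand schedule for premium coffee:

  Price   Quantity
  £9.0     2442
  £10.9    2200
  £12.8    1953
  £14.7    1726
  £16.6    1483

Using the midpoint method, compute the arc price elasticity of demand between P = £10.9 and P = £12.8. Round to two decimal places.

-0.74

At P = 10.9, Q = 2200; at P = 12.8, Q = 1953.
ΔQ = -247, ΔP = 1.9. Midpoints: P̄ = 11.85, Q̄ = 2076.5.
ε = (ΔQ/ΔP)(P̄/Q̄) = (-247/1.9)(11.85/2076.5).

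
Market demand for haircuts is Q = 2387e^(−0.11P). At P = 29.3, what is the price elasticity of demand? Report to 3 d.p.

At P = 29.3, Q = 95.087.
dQ/dP = −0.11·2387e^(−0.11P) = −0.11Q = -10.460.
ε = (dQ/dP)(P/Q) = (-10.460)(29.3/95.087).
|ε| > 1, so demand is elastic at this price.

-3.223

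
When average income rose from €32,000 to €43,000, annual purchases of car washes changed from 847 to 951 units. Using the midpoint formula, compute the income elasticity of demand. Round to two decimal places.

0.39

ΔQ = 104, ΔI = 11000. Midpoints: Ī = 37,500, Q̄ = 899.0.
ε_I = (ΔQ/ΔI)(Ī/Q̄) = (104/11000)(37500/899.0).
ε_I > 0, so the good is normal.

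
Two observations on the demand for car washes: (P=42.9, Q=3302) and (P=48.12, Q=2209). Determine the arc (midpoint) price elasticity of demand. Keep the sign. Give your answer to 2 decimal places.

ΔQ = 2209 − 3302 = -1093; ΔP = 48.12 − 42.9 = 5.22.
Midpoints: P̄ = 45.51, Q̄ = 2755.5.
ε = (ΔQ/ΔP)(P̄/Q̄) = (-1093/5.22)(45.51/2755.5).

-3.46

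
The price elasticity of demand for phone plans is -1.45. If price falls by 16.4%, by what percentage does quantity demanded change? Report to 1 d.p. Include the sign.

23.8%

%ΔQ ≈ ε × %ΔP = (-1.45)(-16.4%) = 23.78%.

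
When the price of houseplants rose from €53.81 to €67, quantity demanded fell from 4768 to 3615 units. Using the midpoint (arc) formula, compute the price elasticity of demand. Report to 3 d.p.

ΔQ = 3615 − 4768 = -1153; ΔP = 67 − 53.81 = 13.19.
Midpoints: P̄ = 60.41, Q̄ = 4191.5.
ε = (ΔQ/ΔP)(P̄/Q̄) = (-1153/13.19)(60.41/4191.5).

-1.260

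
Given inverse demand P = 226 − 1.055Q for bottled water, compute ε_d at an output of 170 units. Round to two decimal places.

At Q = 170, P = 226 − 1.055(170) = 46.65.
dP/dQ = −1.055, so dQ/dP = 1/(−1.055) = -0.948.
ε = (dQ/dP)(P/Q) = (-0.948)(46.65/170).

-0.26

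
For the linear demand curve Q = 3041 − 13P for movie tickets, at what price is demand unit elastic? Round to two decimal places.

116.96

For linear demand Q = a − bP, ε = −bP/(a − bP). |ε| = 1 when bP = a − bP, i.e. P = a/(2b).
P = 3041/(2·13) = 3041/26 = 116.9615.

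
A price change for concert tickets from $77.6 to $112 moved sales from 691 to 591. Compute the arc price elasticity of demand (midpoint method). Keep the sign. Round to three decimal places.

ΔQ = 591 − 691 = -100; ΔP = 112 − 77.6 = 34.4.
Midpoints: P̄ = 94.80, Q̄ = 641.0.
ε = (ΔQ/ΔP)(P̄/Q̄) = (-100/34.4)(94.80/641.0).

-0.430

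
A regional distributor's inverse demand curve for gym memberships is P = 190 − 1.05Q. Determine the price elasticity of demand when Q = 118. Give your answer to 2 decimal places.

-0.53

At Q = 118, P = 190 − 1.05(118) = 66.10.
dP/dQ = −1.05, so dQ/dP = 1/(−1.05) = -0.952.
ε = (dQ/dP)(P/Q) = (-0.952)(66.10/118).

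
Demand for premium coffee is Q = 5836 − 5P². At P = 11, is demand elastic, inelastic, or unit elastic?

Q = 5231, dQ/dP = -110.
ε = (dQ/dP)(P/Q) ≈ -0.231.
|ε| = 0.23 < 1.

inelastic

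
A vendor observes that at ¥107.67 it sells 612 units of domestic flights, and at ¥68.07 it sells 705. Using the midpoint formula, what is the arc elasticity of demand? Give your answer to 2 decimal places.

-0.31

ΔQ = 705 − 612 = 93; ΔP = 68.07 − 107.67 = -39.6.
Midpoints: P̄ = 87.87, Q̄ = 658.5.
ε = (ΔQ/ΔP)(P̄/Q̄) = (93/-39.6)(87.87/658.5).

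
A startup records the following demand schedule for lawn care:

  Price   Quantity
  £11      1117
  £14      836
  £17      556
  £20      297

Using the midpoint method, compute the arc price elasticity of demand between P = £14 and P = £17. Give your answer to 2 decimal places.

At P = 14, Q = 836; at P = 17, Q = 556.
ΔQ = -280, ΔP = 3. Midpoints: P̄ = 15.50, Q̄ = 696.0.
ε = (ΔQ/ΔP)(P̄/Q̄) = (-280/3)(15.50/696.0).

-2.08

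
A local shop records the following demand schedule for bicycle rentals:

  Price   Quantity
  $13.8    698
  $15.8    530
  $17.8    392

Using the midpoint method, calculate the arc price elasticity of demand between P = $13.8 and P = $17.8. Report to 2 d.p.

-2.22

At P = 13.8, Q = 698; at P = 17.8, Q = 392.
ΔQ = -306, ΔP = 4.0. Midpoints: P̄ = 15.80, Q̄ = 545.0.
ε = (ΔQ/ΔP)(P̄/Q̄) = (-306/4.0)(15.80/545.0).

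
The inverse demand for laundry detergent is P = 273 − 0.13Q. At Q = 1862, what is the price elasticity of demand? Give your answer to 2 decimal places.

At Q = 1862, P = 273 − 0.13(1862) = 30.94.
dP/dQ = −0.13, so dQ/dP = 1/(−0.13) = -7.692.
ε = (dQ/dP)(P/Q) = (-7.692)(30.94/1862).

-0.13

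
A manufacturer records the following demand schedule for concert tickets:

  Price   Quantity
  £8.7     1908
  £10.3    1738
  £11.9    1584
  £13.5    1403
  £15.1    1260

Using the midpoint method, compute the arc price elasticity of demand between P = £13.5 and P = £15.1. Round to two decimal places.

-0.96

At P = 13.5, Q = 1403; at P = 15.1, Q = 1260.
ΔQ = -143, ΔP = 1.6. Midpoints: P̄ = 14.30, Q̄ = 1331.5.
ε = (ΔQ/ΔP)(P̄/Q̄) = (-143/1.6)(14.30/1331.5).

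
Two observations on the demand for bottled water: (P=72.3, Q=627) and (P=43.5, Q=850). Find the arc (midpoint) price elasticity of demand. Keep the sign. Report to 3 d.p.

-0.607

ΔQ = 850 − 627 = 223; ΔP = 43.5 − 72.3 = -28.8.
Midpoints: P̄ = 57.90, Q̄ = 738.5.
ε = (ΔQ/ΔP)(P̄/Q̄) = (223/-28.8)(57.90/738.5).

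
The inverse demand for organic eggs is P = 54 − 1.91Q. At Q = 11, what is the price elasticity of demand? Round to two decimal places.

At Q = 11, P = 54 − 1.91(11) = 32.99.
dP/dQ = −1.91, so dQ/dP = 1/(−1.91) = -0.524.
ε = (dQ/dP)(P/Q) = (-0.524)(32.99/11).

-1.57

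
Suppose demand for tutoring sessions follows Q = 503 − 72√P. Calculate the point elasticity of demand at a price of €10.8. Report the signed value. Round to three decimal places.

At P = 10.8, Q = 266.384.
dQ/dP = −72/(2√P) = -10.954.
ε = (dQ/dP)(P/Q) = (-10.954)(10.8/266.384).

-0.444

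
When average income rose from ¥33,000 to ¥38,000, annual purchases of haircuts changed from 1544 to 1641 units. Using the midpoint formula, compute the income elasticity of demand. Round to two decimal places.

ΔQ = 97, ΔI = 5000. Midpoints: Ī = 35,500, Q̄ = 1592.5.
ε_I = (ΔQ/ΔI)(Ī/Q̄) = (97/5000)(35500/1592.5).
ε_I > 0, so the good is normal.

0.43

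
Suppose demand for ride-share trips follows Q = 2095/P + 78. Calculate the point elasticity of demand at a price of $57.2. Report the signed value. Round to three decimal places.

At P = 57.2, Q = 114.626.
dQ/dP = −2095/P² = -0.640.
ε = (dQ/dP)(P/Q) = (-0.640)(57.2/114.626).

-0.320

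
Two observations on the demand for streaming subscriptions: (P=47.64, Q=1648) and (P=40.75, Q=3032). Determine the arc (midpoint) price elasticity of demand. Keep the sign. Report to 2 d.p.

ΔQ = 3032 − 1648 = 1384; ΔP = 40.75 − 47.64 = -6.89.
Midpoints: P̄ = 44.20, Q̄ = 2340.0.
ε = (ΔQ/ΔP)(P̄/Q̄) = (1384/-6.89)(44.20/2340.0).

-3.79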